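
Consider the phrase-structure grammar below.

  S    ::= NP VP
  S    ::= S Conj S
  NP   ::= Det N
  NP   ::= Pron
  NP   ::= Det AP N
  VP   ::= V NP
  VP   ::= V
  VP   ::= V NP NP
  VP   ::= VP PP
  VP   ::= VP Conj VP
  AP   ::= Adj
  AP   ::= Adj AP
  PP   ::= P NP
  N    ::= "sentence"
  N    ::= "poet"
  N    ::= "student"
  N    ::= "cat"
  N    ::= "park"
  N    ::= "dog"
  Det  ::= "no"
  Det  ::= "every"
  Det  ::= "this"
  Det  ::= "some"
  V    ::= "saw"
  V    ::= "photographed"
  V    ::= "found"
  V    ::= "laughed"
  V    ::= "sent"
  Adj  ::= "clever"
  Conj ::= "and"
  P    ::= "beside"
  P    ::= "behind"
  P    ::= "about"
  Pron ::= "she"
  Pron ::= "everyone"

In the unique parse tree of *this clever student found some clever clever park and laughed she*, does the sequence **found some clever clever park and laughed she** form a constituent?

[S [NP [Det this] [AP [Adj clever]] [N student]] [VP [VP [V found] [NP [Det some] [AP [Adj clever] [AP [Adj clever]]] [N park]]] [Conj and] [VP [V laughed] [NP [Pron she]]]]]
The words 'found some clever clever park and laughed she' are exhaustively dominated by a single VP node (built by VP → VP Conj VP), so they form a constituent.

Yes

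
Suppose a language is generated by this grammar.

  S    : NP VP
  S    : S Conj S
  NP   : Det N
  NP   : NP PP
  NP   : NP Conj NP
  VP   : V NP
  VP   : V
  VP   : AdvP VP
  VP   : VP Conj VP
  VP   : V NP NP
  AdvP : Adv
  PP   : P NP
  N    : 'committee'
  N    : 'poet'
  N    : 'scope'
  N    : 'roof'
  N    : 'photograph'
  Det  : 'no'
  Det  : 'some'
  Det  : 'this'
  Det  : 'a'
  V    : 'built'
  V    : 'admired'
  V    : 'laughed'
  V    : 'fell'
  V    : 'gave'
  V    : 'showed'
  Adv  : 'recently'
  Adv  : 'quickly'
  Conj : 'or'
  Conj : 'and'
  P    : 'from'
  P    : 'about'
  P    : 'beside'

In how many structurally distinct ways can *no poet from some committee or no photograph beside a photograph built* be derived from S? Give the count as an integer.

5

Two of the 5 distinct bracketings:
[S [NP [NP [Det no] [N poet]] [PP [P from] [NP [NP [NP [Det some] [N committee]] [Conj or] [NP [Det no] [N photograph]]] [PP [P beside] [NP [Det a] [N photograph]]]]]] [VP [V built]]]
[S [NP [NP [Det no] [N poet]] [PP [P from] [NP [NP [Det some] [N committee]] [Conj or] [NP [NP [Det no] [N photograph]] [PP [P beside] [NP [Det a] [N photograph]]]]]]] [VP [V built]]]
The trees differ in how a recursive rule is bracketed over the same span.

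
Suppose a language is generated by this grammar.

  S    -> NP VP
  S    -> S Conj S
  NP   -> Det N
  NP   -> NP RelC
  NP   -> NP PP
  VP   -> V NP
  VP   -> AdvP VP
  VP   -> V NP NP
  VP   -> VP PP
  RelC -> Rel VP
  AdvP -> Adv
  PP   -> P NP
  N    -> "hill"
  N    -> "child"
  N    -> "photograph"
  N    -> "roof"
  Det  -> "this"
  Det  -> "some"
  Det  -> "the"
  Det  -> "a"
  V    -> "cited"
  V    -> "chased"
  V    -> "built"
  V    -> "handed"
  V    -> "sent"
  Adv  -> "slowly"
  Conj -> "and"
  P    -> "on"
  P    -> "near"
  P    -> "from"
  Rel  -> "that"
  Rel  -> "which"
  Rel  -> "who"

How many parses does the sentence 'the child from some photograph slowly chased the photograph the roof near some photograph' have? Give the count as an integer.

3

Two of the 3 distinct bracketings:
[S [NP [NP [Det the] [N child]] [PP [P from] [NP [Det some] [N photograph]]]] [VP [AdvP [Adv slowly]] [VP [V chased] [NP [Det the] [N photograph]] [NP [NP [Det the] [N roof]] [PP [P near] [NP [Det some] [N photograph]]]]]]]
[S [NP [NP [Det the] [N child]] [PP [P from] [NP [Det some] [N photograph]]]] [VP [AdvP [Adv slowly]] [VP [VP [V chased] [NP [Det the] [N photograph]] [NP [Det the] [N roof]]] [PP [P near] [NP [Det some] [N photograph]]]]]]
The difference turns on whether VP → VP PP is used at the relevant span, versus an alternative expansion of VP.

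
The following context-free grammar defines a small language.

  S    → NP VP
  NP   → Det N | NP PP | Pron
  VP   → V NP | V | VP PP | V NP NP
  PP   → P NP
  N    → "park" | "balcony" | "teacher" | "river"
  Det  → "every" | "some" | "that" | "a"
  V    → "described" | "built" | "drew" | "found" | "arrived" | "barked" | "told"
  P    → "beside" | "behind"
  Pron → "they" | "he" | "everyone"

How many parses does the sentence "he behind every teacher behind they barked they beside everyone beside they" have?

10

Two of the 10 distinct bracketings:
[S [NP [NP [Pron he]] [PP [P behind] [NP [NP [Det every] [N teacher]] [PP [P behind] [NP [Pron they]]]]]] [VP [V barked] [NP [NP [Pron they]] [PP [P beside] [NP [NP [Pron everyone]] [PP [P beside] [NP [Pron they]]]]]]]]
[S [NP [NP [Pron he]] [PP [P behind] [NP [NP [Det every] [N teacher]] [PP [P behind] [NP [Pron they]]]]]] [VP [V barked] [NP [NP [NP [Pron they]] [PP [P beside] [NP [Pron everyone]]]] [PP [P beside] [NP [Pron they]]]]]]
The trees differ in how a recursive rule is bracketed over the same span.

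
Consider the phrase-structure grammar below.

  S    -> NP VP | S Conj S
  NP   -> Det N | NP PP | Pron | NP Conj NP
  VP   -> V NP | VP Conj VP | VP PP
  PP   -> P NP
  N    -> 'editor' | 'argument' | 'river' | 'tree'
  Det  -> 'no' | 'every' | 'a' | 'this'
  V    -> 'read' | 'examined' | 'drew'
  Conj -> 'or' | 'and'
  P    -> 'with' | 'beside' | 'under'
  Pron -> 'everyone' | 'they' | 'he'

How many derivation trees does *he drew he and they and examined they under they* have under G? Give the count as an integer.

3

Two of the 3 distinct bracketings:
[S [NP [Pron he]] [VP [VP [V drew] [NP [NP [Pron he]] [Conj and] [NP [Pron they]]]] [Conj and] [VP [V examined] [NP [NP [Pron they]] [PP [P under] [NP [Pron they]]]]]]]
[S [NP [Pron he]] [VP [VP [V drew] [NP [NP [Pron he]] [Conj and] [NP [Pron they]]]] [Conj and] [VP [VP [V examined] [NP [Pron they]]] [PP [P under] [NP [Pron they]]]]]]
The difference turns on whether NP → NP PP is used at the relevant span, versus an alternative expansion of NP.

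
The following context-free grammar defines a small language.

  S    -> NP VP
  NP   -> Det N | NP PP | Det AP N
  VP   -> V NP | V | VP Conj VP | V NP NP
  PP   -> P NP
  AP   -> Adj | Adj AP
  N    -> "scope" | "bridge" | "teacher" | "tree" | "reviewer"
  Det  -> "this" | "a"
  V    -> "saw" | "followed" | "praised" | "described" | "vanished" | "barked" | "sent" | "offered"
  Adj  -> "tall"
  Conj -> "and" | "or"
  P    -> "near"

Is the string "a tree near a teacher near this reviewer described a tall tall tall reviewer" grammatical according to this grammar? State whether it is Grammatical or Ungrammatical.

[S [NP [NP [Det a] [N tree]] [PP [P near] [NP [NP [Det a] [N teacher]] [PP [P near] [NP [Det this] [N reviewer]]]]]] [VP [V described] [NP [Det a] [AP [Adj tall] [AP [Adj tall] [AP [Adj tall]]]] [N reviewer]]]]
Each bracket corresponds to one application of a listed rule, so the string is derivable from S.

Grammatical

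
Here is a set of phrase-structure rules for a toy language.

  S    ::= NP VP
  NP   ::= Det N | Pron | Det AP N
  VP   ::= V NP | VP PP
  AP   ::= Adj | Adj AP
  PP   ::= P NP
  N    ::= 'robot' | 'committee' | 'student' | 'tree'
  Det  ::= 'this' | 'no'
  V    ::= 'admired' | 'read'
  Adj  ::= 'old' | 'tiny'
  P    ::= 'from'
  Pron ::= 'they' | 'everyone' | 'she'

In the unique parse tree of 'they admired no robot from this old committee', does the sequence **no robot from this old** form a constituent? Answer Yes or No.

No

[S [NP [Pron they]] [VP [VP [V admired] [NP [Det no] [N robot]]] [PP [P from] [NP [Det this] [AP [Adj old]] [N committee]]]]]
The smallest constituent containing 'no robot from this old' is the VP spanning 'admired no robot from this old committee'; no single node in the tree dominates exactly the given words.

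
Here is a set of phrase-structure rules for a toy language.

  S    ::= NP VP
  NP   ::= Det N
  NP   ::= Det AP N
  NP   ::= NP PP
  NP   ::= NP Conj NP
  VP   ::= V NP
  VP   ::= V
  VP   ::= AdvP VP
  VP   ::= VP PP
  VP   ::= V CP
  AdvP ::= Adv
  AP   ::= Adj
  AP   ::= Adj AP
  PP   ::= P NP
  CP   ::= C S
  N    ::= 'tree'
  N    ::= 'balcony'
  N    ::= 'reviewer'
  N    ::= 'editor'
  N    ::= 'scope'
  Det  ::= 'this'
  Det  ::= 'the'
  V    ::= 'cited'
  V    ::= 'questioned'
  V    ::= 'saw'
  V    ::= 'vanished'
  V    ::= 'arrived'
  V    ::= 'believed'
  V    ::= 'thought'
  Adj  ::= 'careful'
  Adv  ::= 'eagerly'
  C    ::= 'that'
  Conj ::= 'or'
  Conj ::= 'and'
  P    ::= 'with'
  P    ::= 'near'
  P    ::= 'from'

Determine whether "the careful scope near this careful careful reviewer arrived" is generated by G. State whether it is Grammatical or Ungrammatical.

Grammatical

S
  NP
    NP
      Det: the
      AP
        Adj: careful
      N: scope
    PP
      P: near
      NP
        Det: this
        AP
          Adj: careful
          AP
            Adj: careful
        N: reviewer
  VP
    V: arrived
Each bracket corresponds to one application of a listed rule, so the string is derivable from S.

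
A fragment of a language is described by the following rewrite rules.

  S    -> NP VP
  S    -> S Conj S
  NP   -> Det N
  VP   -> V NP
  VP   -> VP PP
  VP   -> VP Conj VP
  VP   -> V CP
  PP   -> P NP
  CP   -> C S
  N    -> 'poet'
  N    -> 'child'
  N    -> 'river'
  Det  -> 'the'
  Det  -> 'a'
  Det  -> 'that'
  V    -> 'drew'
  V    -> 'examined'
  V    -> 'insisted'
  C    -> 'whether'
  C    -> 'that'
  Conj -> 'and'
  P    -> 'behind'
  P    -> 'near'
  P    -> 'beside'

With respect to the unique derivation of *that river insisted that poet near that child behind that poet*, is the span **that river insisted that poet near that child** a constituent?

No

[S [NP [Det that] [N river]] [VP [VP [VP [V insisted] [NP [Det that] [N poet]]] [PP [P near] [NP [Det that] [N child]]]] [PP [P behind] [NP [Det that] [N poet]]]]]
The smallest constituent containing 'that river insisted that poet near that child' is the S spanning 'that river insisted that poet near that child behind that poet'; no single node in the tree dominates exactly the given words.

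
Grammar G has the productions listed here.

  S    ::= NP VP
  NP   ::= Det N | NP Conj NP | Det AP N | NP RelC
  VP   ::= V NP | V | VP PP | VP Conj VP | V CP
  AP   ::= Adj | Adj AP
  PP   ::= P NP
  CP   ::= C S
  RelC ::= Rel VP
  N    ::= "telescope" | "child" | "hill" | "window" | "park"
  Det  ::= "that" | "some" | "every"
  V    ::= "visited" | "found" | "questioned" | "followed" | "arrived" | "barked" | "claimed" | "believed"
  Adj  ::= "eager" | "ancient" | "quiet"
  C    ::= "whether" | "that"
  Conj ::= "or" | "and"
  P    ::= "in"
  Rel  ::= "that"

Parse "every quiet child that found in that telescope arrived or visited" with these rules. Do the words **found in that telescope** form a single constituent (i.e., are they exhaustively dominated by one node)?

[S [NP [NP [Det every] [AP [Adj quiet]] [N child]] [RelC [Rel that] [VP [VP [V found]] [PP [P in] [NP [Det that] [N telescope]]]]]] [VP [VP [V arrived]] [Conj or] [VP [V visited]]]]
The words 'found in that telescope' are exhaustively dominated by a single VP node (built by VP → VP PP), so they form a constituent.

Yes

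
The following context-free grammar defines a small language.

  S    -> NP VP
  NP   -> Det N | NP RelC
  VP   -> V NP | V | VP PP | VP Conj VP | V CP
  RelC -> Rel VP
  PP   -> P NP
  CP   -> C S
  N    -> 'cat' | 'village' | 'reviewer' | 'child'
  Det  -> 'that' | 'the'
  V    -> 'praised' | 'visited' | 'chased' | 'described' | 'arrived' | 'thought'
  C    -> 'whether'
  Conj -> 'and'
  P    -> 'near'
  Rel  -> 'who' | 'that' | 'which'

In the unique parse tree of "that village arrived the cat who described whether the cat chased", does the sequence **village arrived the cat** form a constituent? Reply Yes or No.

[S [NP [Det that] [N village]] [VP [V arrived] [NP [NP [Det the] [N cat]] [RelC [Rel who] [VP [V described] [CP [C whether] [S [NP [Det the] [N cat]] [VP [V chased]]]]]]]]]
The smallest constituent containing 'village arrived the cat' is the S spanning 'that village arrived the cat who described whether the cat chased'; no single node in the tree dominates exactly the given words.

No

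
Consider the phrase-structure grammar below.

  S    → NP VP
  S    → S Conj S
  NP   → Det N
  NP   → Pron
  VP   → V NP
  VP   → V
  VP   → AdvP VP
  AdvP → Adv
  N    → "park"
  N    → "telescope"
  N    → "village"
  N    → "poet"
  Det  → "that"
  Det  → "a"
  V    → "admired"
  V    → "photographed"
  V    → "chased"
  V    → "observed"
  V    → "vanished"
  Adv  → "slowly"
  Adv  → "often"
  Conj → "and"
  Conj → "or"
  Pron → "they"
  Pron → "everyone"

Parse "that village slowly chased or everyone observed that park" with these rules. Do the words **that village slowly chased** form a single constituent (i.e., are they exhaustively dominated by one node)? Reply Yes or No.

[S [S [NP [Det that] [N village]] [VP [AdvP [Adv slowly]] [VP [V chased]]]] [Conj or] [S [NP [Pron everyone]] [VP [V observed] [NP [Det that] [N park]]]]]
The words 'that village slowly chased' are exhaustively dominated by a single S node (built by S → NP VP), so they form a constituent.

Yes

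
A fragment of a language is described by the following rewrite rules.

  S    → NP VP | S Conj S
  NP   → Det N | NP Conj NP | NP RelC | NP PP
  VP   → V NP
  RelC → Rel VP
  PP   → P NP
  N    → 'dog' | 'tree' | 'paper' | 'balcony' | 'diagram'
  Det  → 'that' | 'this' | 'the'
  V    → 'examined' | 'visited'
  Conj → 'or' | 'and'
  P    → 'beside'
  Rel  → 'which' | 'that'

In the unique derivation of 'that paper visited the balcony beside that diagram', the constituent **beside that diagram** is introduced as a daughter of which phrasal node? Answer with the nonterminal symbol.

[S [NP [Det that] [N paper]] [VP [V visited] [NP [NP [Det the] [N balcony]] [PP [P beside] [NP [Det that] [N diagram]]]]]]
The span 'beside that diagram' is the PP node built by PP → P NP.
Its mother is the NP built by NP → NP PP.

NP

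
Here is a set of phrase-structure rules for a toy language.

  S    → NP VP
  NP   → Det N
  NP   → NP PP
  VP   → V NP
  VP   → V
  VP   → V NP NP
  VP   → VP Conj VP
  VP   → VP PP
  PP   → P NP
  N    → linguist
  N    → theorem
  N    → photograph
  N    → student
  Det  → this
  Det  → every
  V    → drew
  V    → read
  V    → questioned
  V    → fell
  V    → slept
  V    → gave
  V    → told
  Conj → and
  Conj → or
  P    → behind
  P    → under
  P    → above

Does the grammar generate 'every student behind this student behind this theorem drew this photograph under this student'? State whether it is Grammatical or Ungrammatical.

[S [NP [NP [Det every] [N student]] [PP [P behind] [NP [NP [Det this] [N student]] [PP [P behind] [NP [Det this] [N theorem]]]]]] [VP [V drew] [NP [NP [Det this] [N photograph]] [PP [P under] [NP [Det this] [N student]]]]]]
The bracketing above is licensed at every node by one of the given productions, with S at the root.

Grammatical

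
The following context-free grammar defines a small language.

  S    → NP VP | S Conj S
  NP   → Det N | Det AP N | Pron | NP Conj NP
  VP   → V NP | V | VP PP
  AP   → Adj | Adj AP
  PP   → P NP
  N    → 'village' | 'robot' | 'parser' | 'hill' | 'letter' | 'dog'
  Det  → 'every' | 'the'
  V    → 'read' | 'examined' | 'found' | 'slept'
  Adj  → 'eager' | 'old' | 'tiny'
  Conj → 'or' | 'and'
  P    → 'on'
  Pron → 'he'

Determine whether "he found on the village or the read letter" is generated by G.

Ungrammatical

A Det word can never sit immediately before a V word in any string this grammar generates, so the substring 'the read' rules out a derivation.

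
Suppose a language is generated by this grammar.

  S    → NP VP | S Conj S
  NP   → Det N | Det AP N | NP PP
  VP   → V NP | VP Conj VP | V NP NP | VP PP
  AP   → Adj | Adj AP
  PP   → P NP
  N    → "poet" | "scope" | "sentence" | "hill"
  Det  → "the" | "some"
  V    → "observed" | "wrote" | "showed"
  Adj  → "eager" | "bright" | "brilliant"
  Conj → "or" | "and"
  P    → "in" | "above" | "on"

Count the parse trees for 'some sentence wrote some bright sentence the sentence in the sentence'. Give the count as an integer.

2

The two bracketings:
[S [NP [Det some] [N sentence]] [VP [V wrote] [NP [Det some] [AP [Adj bright]] [N sentence]] [NP [NP [Det the] [N sentence]] [PP [P in] [NP [Det the] [N sentence]]]]]]
[S [NP [Det some] [N sentence]] [VP [VP [V wrote] [NP [Det some] [AP [Adj bright]] [N sentence]] [NP [Det the] [N sentence]]] [PP [P in] [NP [Det the] [N sentence]]]]]
The difference turns on whether NP → NP PP is used at the relevant span, versus an alternative expansion of NP.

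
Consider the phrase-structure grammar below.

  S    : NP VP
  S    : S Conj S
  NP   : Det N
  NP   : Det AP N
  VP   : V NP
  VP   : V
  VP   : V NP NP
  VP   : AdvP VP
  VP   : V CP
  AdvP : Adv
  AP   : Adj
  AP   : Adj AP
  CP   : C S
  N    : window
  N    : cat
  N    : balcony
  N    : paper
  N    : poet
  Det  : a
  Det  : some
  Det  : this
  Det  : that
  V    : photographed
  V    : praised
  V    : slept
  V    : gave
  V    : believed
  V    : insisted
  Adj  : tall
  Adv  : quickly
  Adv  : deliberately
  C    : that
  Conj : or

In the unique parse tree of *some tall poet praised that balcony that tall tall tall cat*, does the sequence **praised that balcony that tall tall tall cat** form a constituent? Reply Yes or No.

Yes

[S [NP [Det some] [AP [Adj tall]] [N poet]] [VP [V praised] [NP [Det that] [N balcony]] [NP [Det that] [AP [Adj tall] [AP [Adj tall] [AP [Adj tall]]]] [N cat]]]]
The words 'praised that balcony that tall tall tall cat' are exhaustively dominated by a single VP node (built by VP → V NP NP), so they form a constituent.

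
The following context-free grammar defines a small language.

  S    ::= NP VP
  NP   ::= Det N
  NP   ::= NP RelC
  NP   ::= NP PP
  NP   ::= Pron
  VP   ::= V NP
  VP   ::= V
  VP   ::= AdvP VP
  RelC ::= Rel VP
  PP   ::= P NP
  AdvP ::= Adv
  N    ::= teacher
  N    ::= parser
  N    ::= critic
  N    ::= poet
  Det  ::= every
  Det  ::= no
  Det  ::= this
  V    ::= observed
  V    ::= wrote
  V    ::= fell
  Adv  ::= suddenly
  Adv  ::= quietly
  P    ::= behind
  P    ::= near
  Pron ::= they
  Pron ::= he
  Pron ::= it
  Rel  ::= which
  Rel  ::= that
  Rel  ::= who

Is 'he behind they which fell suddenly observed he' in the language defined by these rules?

Grammatical

[S [NP [NP [NP [Pron he]] [PP [P behind] [NP [Pron they]]]] [RelC [Rel which] [VP [V fell]]]] [VP [AdvP [Adv suddenly]] [VP [V observed] [NP [Pron he]]]]]
Each bracket corresponds to one application of a listed rule, so the string is derivable from S.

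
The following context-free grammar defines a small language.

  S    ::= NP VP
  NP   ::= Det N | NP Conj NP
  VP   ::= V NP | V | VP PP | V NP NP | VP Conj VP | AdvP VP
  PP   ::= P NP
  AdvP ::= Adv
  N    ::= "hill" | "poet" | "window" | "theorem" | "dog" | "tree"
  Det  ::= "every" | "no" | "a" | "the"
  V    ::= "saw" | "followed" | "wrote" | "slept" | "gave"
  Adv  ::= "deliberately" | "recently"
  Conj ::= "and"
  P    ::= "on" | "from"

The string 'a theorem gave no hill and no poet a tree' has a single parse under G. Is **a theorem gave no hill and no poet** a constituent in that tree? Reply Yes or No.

No

[S [NP [Det a] [N theorem]] [VP [V gave] [NP [NP [Det no] [N hill]] [Conj and] [NP [Det no] [N poet]]] [NP [Det a] [N tree]]]]
The smallest constituent containing 'a theorem gave no hill and no poet' is the S spanning 'a theorem gave no hill and no poet a tree'; no single node in the tree dominates exactly the given words.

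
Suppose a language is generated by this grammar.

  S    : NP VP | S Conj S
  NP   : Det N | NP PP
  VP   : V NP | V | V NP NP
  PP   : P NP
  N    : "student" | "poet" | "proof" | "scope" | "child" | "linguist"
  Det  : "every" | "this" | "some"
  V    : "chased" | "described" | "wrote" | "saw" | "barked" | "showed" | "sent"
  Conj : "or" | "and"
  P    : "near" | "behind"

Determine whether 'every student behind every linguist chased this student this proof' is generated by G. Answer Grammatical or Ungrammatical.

Grammatical

[S [NP [NP [Det every] [N student]] [PP [P behind] [NP [Det every] [N linguist]]]] [VP [V chased] [NP [Det this] [N student]] [NP [Det this] [N proof]]]]
The bracketing above is licensed at every node by one of the given productions, with S at the root.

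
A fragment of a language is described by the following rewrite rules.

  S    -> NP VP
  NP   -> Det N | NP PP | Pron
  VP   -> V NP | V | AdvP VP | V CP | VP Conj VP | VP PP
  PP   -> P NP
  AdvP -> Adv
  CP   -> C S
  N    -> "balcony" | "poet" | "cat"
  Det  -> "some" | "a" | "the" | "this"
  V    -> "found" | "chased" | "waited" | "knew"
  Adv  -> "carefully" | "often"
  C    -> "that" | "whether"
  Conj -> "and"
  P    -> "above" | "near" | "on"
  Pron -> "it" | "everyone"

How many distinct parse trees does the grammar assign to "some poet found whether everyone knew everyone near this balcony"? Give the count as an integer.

Two of the 3 distinct bracketings:
[S [NP [Det some] [N poet]] [VP [V found] [CP [C whether] [S [NP [Pron everyone]] [VP [V knew] [NP [NP [Pron everyone]] [PP [P near] [NP [Det this] [N balcony]]]]]]]]]
[S [NP [Det some] [N poet]] [VP [V found] [CP [C whether] [S [NP [Pron everyone]] [VP [VP [V knew] [NP [Pron everyone]]] [PP [P near] [NP [Det this] [N balcony]]]]]]]]
The difference turns on whether NP → NP PP is used at the relevant span, versus an alternative expansion of NP.

3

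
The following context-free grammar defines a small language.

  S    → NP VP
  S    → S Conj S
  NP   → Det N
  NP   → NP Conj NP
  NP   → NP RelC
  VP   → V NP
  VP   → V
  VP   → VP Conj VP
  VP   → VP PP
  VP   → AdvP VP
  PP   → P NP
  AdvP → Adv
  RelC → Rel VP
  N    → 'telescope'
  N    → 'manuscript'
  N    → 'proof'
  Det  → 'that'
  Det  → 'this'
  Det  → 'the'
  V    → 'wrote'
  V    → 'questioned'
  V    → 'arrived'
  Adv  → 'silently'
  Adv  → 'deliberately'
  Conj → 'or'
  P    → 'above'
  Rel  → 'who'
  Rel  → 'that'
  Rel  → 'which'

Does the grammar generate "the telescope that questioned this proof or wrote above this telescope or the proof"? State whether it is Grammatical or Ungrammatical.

Ungrammatical

For S → NP VP, every NP-prefix leaves a non-VP remainder: after 'the telescope' the remainder is not a VP; after 'the telescope that questioned' the remainder is not a VP; after 'the telescope that questioned this proof' the remainder is not a VP (and 2 more). The alternative S rule S → S Conj S likewise has no satisfying split.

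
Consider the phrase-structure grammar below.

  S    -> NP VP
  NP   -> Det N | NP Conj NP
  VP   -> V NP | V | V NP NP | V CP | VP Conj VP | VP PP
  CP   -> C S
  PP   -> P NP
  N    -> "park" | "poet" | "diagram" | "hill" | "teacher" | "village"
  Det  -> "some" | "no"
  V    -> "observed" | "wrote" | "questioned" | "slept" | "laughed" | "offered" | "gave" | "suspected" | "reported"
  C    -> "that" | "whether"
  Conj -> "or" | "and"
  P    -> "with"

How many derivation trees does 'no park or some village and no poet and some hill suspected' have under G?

Two of the 5 distinct bracketings:
[S [NP [NP [Det no] [N park]] [Conj or] [NP [NP [Det some] [N village]] [Conj and] [NP [NP [Det no] [N poet]] [Conj and] [NP [Det some] [N hill]]]]] [VP [V suspected]]]
[S [NP [NP [Det no] [N park]] [Conj or] [NP [NP [NP [Det some] [N village]] [Conj and] [NP [Det no] [N poet]]] [Conj and] [NP [Det some] [N hill]]]] [VP [V suspected]]]
The trees differ in how a recursive rule is bracketed over the same span.

5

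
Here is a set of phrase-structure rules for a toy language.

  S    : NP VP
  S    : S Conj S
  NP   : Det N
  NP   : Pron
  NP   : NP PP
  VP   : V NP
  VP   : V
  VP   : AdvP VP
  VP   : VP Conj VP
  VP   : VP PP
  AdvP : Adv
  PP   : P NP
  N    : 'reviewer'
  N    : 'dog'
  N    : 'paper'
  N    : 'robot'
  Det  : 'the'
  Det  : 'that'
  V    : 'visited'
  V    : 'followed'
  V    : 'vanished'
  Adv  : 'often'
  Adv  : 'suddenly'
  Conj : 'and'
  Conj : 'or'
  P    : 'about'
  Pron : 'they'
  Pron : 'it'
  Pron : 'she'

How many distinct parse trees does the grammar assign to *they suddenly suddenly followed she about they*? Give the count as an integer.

4

Two of the 4 distinct bracketings:
[S [NP [Pron they]] [VP [AdvP [Adv suddenly]] [VP [AdvP [Adv suddenly]] [VP [V followed] [NP [NP [Pron she]] [PP [P about] [NP [Pron they]]]]]]]]
[S [NP [Pron they]] [VP [AdvP [Adv suddenly]] [VP [AdvP [Adv suddenly]] [VP [VP [V followed] [NP [Pron she]]] [PP [P about] [NP [Pron they]]]]]]]
The difference turns on whether NP → NP PP is used at the relevant span, versus an alternative expansion of NP.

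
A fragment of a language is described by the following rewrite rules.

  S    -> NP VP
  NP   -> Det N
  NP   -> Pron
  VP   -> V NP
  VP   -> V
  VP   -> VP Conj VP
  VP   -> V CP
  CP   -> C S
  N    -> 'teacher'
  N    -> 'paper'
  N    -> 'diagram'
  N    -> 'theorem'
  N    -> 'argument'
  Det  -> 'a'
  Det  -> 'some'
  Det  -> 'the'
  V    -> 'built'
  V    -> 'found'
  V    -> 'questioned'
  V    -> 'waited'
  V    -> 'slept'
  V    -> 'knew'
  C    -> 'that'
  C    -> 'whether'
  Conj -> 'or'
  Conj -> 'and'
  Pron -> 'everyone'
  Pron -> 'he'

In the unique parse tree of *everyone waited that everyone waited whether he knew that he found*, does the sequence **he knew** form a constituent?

No

[S [NP [Pron everyone]] [VP [V waited] [CP [C that] [S [NP [Pron everyone]] [VP [V waited] [CP [C whether] [S [NP [Pron he]] [VP [V knew] [CP [C that] [S [NP [Pron he]] [VP [V found]]]]]]]]]]]]
The smallest constituent containing 'he knew' is the S spanning 'he knew that he found'; no single node in the tree dominates exactly the given words.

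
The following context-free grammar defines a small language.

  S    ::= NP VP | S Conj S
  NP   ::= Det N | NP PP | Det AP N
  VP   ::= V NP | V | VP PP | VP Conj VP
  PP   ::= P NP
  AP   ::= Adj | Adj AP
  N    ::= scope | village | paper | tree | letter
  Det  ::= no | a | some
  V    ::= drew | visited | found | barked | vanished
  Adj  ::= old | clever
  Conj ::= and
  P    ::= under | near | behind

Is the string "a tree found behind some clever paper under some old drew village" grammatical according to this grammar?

An Adj word can never sit immediately before a V word in any string this grammar generates, so the substring 'old drew' rules out a derivation.

Ungrammatical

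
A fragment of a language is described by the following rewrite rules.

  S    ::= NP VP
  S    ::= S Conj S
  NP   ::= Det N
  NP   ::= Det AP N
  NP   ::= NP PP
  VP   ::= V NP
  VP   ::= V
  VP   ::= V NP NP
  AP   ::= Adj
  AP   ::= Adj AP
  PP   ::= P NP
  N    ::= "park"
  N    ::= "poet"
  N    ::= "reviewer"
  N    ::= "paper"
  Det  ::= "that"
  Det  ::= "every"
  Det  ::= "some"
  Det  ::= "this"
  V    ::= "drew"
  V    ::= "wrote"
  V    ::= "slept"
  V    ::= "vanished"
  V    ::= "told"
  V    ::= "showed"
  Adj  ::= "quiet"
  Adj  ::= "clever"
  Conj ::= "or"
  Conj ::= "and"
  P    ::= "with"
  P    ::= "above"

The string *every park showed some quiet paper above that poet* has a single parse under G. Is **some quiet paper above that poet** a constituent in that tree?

[S [NP [Det every] [N park]] [VP [V showed] [NP [NP [Det some] [AP [Adj quiet]] [N paper]] [PP [P above] [NP [Det that] [N poet]]]]]]
The words 'some quiet paper above that poet' are exhaustively dominated by a single NP node (built by NP → NP PP), so they form a constituent.

Yes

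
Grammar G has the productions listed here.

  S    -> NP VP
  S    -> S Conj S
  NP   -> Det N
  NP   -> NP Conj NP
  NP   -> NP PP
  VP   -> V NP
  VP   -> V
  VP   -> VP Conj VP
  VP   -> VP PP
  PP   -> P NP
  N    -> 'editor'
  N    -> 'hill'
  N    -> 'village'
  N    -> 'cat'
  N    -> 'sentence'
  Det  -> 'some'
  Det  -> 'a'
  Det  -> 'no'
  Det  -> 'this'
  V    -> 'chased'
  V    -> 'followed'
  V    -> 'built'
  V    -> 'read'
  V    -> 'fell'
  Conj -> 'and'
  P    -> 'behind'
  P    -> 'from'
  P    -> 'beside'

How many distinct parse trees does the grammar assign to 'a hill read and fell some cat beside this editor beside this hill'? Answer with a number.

9

Two of the 9 distinct bracketings:
[S [NP [Det a] [N hill]] [VP [VP [V read]] [Conj and] [VP [V fell] [NP [NP [Det some] [N cat]] [PP [P beside] [NP [NP [Det this] [N editor]] [PP [P beside] [NP [Det this] [N hill]]]]]]]]]
[S [NP [Det a] [N hill]] [VP [VP [V read]] [Conj and] [VP [V fell] [NP [NP [NP [Det some] [N cat]] [PP [P beside] [NP [Det this] [N editor]]]] [PP [P beside] [NP [Det this] [N hill]]]]]]]
The trees differ in how a recursive rule is bracketed over the same span.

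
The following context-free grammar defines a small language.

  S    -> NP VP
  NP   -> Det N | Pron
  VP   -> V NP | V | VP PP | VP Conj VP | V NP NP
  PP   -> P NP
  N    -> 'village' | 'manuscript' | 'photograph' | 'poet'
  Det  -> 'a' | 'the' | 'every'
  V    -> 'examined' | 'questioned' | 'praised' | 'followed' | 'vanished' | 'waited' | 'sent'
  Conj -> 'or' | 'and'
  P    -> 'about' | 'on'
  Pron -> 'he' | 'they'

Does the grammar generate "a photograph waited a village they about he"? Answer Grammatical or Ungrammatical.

S
  NP
    Det: a
    N: photograph
  VP
    VP
      V: waited
      NP
        Det: a
        N: village
      NP
        Pron: they
    PP
      P: about
      NP
        Pron: he
Each bracket corresponds to one application of a listed rule, so the string is derivable from S.

Grammatical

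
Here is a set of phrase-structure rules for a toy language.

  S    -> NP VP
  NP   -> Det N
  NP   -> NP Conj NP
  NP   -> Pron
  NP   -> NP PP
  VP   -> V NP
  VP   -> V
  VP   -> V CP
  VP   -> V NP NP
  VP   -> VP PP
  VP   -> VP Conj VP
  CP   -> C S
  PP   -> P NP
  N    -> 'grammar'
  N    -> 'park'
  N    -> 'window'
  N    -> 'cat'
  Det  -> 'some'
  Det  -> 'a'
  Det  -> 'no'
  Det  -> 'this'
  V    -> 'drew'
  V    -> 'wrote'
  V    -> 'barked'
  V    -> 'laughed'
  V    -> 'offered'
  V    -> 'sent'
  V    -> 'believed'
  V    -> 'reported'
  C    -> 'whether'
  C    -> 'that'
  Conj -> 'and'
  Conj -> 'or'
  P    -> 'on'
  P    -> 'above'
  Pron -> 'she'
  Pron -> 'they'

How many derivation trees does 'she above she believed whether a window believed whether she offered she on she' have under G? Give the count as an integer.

Two of the 4 distinct bracketings:
[S [NP [NP [Pron she]] [PP [P above] [NP [Pron she]]]] [VP [V believed] [CP [C whether] [S [NP [Det a] [N window]] [VP [V believed] [CP [C whether] [S [NP [Pron she]] [VP [V offered] [NP [NP [Pron she]] [PP [P on] [NP [Pron she]]]]]]]]]]]]
[S [NP [NP [Pron she]] [PP [P above] [NP [Pron she]]]] [VP [V believed] [CP [C whether] [S [NP [Det a] [N window]] [VP [V believed] [CP [C whether] [S [NP [Pron she]] [VP [VP [V offered] [NP [Pron she]]] [PP [P on] [NP [Pron she]]]]]]]]]]]
The difference turns on whether VP → VP PP is used at the relevant span, versus an alternative expansion of VP.

4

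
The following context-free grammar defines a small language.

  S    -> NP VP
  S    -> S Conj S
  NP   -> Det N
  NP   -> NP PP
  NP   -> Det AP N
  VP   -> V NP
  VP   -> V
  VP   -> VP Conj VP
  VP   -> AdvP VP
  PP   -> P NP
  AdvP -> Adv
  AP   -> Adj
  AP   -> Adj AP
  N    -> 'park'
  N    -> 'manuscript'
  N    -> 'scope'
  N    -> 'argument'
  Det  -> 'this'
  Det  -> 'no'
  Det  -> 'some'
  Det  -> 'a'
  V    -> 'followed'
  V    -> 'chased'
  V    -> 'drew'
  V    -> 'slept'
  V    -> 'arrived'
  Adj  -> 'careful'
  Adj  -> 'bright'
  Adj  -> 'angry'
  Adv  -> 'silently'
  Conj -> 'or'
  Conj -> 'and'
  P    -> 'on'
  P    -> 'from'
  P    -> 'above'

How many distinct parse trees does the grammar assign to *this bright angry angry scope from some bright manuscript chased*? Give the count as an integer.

[S [NP [NP [Det this] [AP [Adj bright] [AP [Adj angry] [AP [Adj angry]]]] [N scope]] [PP [P from] [NP [Det some] [AP [Adj bright]] [N manuscript]]]] [VP [V chased]]]
No rule offers an alternative attachment or grouping for any span, so this is the only derivation.

1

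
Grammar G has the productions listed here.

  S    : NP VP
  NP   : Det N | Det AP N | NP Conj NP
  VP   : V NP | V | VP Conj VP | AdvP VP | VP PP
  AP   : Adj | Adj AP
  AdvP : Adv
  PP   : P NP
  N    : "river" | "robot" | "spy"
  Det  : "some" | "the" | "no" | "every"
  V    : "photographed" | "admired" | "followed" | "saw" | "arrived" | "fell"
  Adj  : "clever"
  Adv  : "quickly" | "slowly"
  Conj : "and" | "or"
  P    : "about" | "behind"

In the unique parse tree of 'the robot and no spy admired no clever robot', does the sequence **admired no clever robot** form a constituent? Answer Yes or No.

Yes

[S [NP [NP [Det the] [N robot]] [Conj and] [NP [Det no] [N spy]]] [VP [V admired] [NP [Det no] [AP [Adj clever]] [N robot]]]]
The words 'admired no clever robot' are exhaustively dominated by a single VP node (built by VP → V NP), so they form a constituent.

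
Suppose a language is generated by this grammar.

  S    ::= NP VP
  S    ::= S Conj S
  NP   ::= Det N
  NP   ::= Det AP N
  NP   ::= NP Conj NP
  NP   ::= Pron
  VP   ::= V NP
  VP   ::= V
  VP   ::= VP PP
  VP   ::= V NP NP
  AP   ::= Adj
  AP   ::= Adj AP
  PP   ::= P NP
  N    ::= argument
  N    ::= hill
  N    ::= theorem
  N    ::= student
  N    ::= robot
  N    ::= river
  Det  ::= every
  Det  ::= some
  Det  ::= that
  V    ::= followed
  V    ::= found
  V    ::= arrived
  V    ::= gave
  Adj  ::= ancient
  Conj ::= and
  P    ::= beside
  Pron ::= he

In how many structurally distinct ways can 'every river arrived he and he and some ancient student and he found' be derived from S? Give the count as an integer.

5

Two of the 5 distinct bracketings:
[S [S [NP [Det every] [N river]] [VP [V arrived] [NP [Pron he]]]] [Conj and] [S [NP [NP [Pron he]] [Conj and] [NP [NP [Det some] [AP [Adj ancient]] [N student]] [Conj and] [NP [Pron he]]]] [VP [V found]]]]
[S [S [NP [Det every] [N river]] [VP [V arrived] [NP [Pron he]]]] [Conj and] [S [NP [NP [NP [Pron he]] [Conj and] [NP [Det some] [AP [Adj ancient]] [N student]]] [Conj and] [NP [Pron he]]] [VP [V found]]]]
The trees differ in how a recursive rule is bracketed over the same span.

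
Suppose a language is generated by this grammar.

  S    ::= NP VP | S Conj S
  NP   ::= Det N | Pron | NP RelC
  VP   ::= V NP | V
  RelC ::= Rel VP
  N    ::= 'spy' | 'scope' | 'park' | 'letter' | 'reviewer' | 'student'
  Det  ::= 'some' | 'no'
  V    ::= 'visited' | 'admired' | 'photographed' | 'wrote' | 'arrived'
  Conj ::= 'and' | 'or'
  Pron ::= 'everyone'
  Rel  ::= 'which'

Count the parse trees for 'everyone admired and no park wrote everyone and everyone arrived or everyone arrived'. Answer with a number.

Two of the 5 distinct bracketings:
[S [S [NP [Pron everyone]] [VP [V admired]]] [Conj and] [S [S [NP [Det no] [N park]] [VP [V wrote] [NP [Pron everyone]]]] [Conj and] [S [S [NP [Pron everyone]] [VP [V arrived]]] [Conj or] [S [NP [Pron everyone]] [VP [V arrived]]]]]]
[S [S [NP [Pron everyone]] [VP [V admired]]] [Conj and] [S [S [S [NP [Det no] [N park]] [VP [V wrote] [NP [Pron everyone]]]] [Conj and] [S [NP [Pron everyone]] [VP [V arrived]]]] [Conj or] [S [NP [Pron everyone]] [VP [V arrived]]]]]
The trees differ in how a recursive rule is bracketed over the same span.

5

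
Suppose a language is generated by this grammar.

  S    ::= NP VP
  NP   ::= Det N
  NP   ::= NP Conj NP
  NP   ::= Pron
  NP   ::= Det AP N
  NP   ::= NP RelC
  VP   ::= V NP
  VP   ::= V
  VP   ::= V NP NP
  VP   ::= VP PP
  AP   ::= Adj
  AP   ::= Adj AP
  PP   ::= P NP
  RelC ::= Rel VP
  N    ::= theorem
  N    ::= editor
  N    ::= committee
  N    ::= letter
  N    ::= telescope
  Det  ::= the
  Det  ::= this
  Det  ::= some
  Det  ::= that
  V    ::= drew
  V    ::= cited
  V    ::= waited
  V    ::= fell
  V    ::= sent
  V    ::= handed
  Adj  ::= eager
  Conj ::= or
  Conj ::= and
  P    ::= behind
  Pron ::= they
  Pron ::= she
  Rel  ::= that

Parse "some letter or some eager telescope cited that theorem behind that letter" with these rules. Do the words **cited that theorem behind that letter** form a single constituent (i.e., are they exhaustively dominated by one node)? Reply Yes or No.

[S [NP [NP [Det some] [N letter]] [Conj or] [NP [Det some] [AP [Adj eager]] [N telescope]]] [VP [VP [V cited] [NP [Det that] [N theorem]]] [PP [P behind] [NP [Det that] [N letter]]]]]
The words 'cited that theorem behind that letter' are exhaustively dominated by a single VP node (built by VP → VP PP), so they form a constituent.

Yes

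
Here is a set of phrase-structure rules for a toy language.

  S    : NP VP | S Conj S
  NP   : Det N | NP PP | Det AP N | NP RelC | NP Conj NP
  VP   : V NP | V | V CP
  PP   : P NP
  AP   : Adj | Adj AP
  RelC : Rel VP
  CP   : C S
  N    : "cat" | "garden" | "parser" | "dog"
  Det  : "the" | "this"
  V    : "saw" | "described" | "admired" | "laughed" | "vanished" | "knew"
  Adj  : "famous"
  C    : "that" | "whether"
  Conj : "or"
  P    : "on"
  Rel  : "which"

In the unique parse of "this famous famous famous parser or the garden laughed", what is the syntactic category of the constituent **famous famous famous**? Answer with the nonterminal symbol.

[S [NP [NP [Det this] [AP [Adj famous] [AP [Adj famous] [AP [Adj famous]]]] [N parser]] [Conj or] [NP [Det the] [N garden]]] [VP [V laughed]]]
The span 'famous famous famous' is the AP node built by AP → Adj AP.

AP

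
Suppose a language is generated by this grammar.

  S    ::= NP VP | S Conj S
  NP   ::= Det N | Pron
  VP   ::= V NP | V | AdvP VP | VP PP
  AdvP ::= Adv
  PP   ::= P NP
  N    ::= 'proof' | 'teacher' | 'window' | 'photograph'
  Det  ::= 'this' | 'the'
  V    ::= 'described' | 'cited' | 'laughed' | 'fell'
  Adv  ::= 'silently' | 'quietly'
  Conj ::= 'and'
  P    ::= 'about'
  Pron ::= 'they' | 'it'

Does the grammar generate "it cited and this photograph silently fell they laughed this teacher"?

For S → NP VP, the only prefix that parses as NP is 'it', but the remainder 'cited and this photograph silently fell they laughed this teacher' is not a VP under these rules. The alternative S rule S → S Conj S likewise has no satisfying split.

Ungrammatical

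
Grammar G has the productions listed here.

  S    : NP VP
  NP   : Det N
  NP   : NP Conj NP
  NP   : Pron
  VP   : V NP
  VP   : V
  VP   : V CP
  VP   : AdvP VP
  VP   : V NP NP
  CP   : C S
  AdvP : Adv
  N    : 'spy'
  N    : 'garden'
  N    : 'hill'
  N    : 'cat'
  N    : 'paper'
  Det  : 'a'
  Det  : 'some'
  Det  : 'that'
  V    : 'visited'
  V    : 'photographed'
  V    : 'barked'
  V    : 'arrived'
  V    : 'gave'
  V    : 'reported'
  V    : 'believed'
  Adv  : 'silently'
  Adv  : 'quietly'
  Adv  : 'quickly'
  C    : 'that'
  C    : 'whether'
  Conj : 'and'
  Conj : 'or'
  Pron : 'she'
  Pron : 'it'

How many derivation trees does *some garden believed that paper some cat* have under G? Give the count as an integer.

[S [NP [Det some] [N garden]] [VP [V believed] [NP [Det that] [N paper]] [NP [Det some] [N cat]]]]
No rule offers an alternative attachment or grouping for any span, so this is the only derivation.

1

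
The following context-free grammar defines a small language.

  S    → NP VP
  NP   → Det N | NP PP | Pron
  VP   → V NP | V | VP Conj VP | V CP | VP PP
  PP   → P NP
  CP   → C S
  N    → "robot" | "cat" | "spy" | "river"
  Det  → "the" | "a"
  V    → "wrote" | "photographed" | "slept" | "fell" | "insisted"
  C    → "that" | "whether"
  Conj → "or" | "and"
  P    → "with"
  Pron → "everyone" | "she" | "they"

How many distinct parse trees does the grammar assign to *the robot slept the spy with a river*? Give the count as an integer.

The two bracketings:
[S [NP [Det the] [N robot]] [VP [V slept] [NP [NP [Det the] [N spy]] [PP [P with] [NP [Det a] [N river]]]]]]
[S [NP [Det the] [N robot]] [VP [VP [V slept] [NP [Det the] [N spy]]] [PP [P with] [NP [Det a] [N river]]]]]
The difference turns on whether NP → NP PP is used at the relevant span, versus an alternative expansion of NP.

2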